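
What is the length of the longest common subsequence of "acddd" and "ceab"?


LCS of "acddd" and "ceab"
DP table:
           c    e    a    b
      0    0    0    0    0
  a   0    0    0    1    1
  c   0    1    1    1    1
  d   0    1    1    1    1
  d   0    1    1    1    1
  d   0    1    1    1    1
LCS length = dp[5][4] = 1

1


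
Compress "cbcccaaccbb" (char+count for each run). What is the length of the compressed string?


Input: cbcccaaccbb
Runs:
  'c' x 1 => "c1"
  'b' x 1 => "b1"
  'c' x 3 => "c3"
  'a' x 2 => "a2"
  'c' x 2 => "c2"
  'b' x 2 => "b2"
Compressed: "c1b1c3a2c2b2"
Compressed length: 12

12


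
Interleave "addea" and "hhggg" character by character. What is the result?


Interleaving "addea" and "hhggg":
  Position 0: 'a' from first, 'h' from second => "ah"
  Position 1: 'd' from first, 'h' from second => "dh"
  Position 2: 'd' from first, 'g' from second => "dg"
  Position 3: 'e' from first, 'g' from second => "eg"
  Position 4: 'a' from first, 'g' from second => "ag"
Result: ahdhdgegag

ahdhdgegag


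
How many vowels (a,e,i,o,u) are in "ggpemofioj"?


Input: ggpemofioj
Checking each character:
  'g' at position 0: consonant
  'g' at position 1: consonant
  'p' at position 2: consonant
  'e' at position 3: vowel (running total: 1)
  'm' at position 4: consonant
  'o' at position 5: vowel (running total: 2)
  'f' at position 6: consonant
  'i' at position 7: vowel (running total: 3)
  'o' at position 8: vowel (running total: 4)
  'j' at position 9: consonant
Total vowels: 4

4


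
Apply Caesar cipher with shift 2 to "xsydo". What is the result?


Caesar cipher: shift "xsydo" by 2
  'x' (pos 23) + 2 = pos 25 = 'z'
  's' (pos 18) + 2 = pos 20 = 'u'
  'y' (pos 24) + 2 = pos 0 = 'a'
  'd' (pos 3) + 2 = pos 5 = 'f'
  'o' (pos 14) + 2 = pos 16 = 'q'
Result: zuafq

zuafq


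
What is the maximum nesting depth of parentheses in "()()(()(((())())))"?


Input: "()()(()(((())())))"
Tracking depth:
  Position 0 '(': depth becomes 1
  Position 1 ')': depth becomes 0
  Position 2 '(': depth becomes 1
  Position 3 ')': depth becomes 0
  Position 4 '(': depth becomes 1
  Position 5 '(': depth becomes 2
  Position 6 ')': depth becomes 1
  Position 7 '(': depth becomes 2
  Position 8 '(': depth becomes 3
  Position 9 '(': depth becomes 4
  Position 10 '(': depth becomes 5
  Position 11 ')': depth becomes 4
  Position 12 ')': depth becomes 3
  Position 13 '(': depth becomes 4
  Position 14 ')': depth becomes 3
  Position 15 ')': depth becomes 2
  Position 16 ')': depth becomes 1
  Position 17 ')': depth becomes 0
Maximum depth reached: 5

5


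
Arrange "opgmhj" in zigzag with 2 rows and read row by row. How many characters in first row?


Zigzag "opgmhj" into 2 rows:
Placing characters:
  'o' => row 0
  'p' => row 1
  'g' => row 0
  'm' => row 1
  'h' => row 0
  'j' => row 1
Rows:
  Row 0: "ogh"
  Row 1: "pmj"
First row length: 3

3


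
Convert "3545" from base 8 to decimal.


Input: "3545" in base 8
Positional expansion:
  Digit '3' (value 3) x 8^3 = 1536
  Digit '5' (value 5) x 8^2 = 320
  Digit '4' (value 4) x 8^1 = 32
  Digit '5' (value 5) x 8^0 = 5
Sum = 1893

1893


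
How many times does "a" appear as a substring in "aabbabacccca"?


Searching for "a" in "aabbabacccca"
Scanning each position:
  Position 0: "a" => MATCH
  Position 1: "a" => MATCH
  Position 2: "b" => no
  Position 3: "b" => no
  Position 4: "a" => MATCH
  Position 5: "b" => no
  Position 6: "a" => MATCH
  Position 7: "c" => no
  Position 8: "c" => no
  Position 9: "c" => no
  Position 10: "c" => no
  Position 11: "a" => MATCH
Total occurrences: 5

5


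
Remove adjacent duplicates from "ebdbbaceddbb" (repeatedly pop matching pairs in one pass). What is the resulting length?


Input: ebdbbaceddbb
Stack-based adjacent duplicate removal:
  Read 'e': push. Stack: e
  Read 'b': push. Stack: eb
  Read 'd': push. Stack: ebd
  Read 'b': push. Stack: ebdb
  Read 'b': matches stack top 'b' => pop. Stack: ebd
  Read 'a': push. Stack: ebda
  Read 'c': push. Stack: ebdac
  Read 'e': push. Stack: ebdace
  Read 'd': push. Stack: ebdaced
  Read 'd': matches stack top 'd' => pop. Stack: ebdace
  Read 'b': push. Stack: ebdaceb
  Read 'b': matches stack top 'b' => pop. Stack: ebdace
Final stack: "ebdace" (length 6)

6


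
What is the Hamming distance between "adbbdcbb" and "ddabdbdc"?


Comparing "adbbdcbb" and "ddabdbdc" position by position:
  Position 0: 'a' vs 'd' => differ
  Position 1: 'd' vs 'd' => same
  Position 2: 'b' vs 'a' => differ
  Position 3: 'b' vs 'b' => same
  Position 4: 'd' vs 'd' => same
  Position 5: 'c' vs 'b' => differ
  Position 6: 'b' vs 'd' => differ
  Position 7: 'b' vs 'c' => differ
Total differences (Hamming distance): 5

5


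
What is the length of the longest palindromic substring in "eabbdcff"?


Input: "eabbdcff"
Checking substrings for palindromes:
  [2:4] "bb" (len 2) => palindrome
  [6:8] "ff" (len 2) => palindrome
Longest palindromic substring: "bb" with length 2

2


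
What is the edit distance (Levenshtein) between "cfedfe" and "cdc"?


Computing edit distance: "cfedfe" -> "cdc"
DP table:
           c    d    c
      0    1    2    3
  c   1    0    1    2
  f   2    1    1    2
  e   3    2    2    2
  d   4    3    2    3
  f   5    4    3    3
  e   6    5    4    4
Edit distance = dp[6][3] = 4

4


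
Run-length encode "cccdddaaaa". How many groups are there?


Input: cccdddaaaa
Scanning for consecutive runs:
  Group 1: 'c' x 3 (positions 0-2)
  Group 2: 'd' x 3 (positions 3-5)
  Group 3: 'a' x 4 (positions 6-9)
Total groups: 3

3


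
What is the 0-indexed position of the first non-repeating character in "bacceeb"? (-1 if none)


Input: bacceeb
Character frequencies:
  'a': 1
  'b': 2
  'c': 2
  'e': 2
Scanning left to right for freq == 1:
  Position 0 ('b'): freq=2, skip
  Position 1 ('a'): unique! => answer = 1

1


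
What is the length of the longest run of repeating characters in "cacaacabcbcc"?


Input: "cacaacabcbcc"
Scanning for longest run:
  Position 1 ('a'): new char, reset run to 1
  Position 2 ('c'): new char, reset run to 1
  Position 3 ('a'): new char, reset run to 1
  Position 4 ('a'): continues run of 'a', length=2
  Position 5 ('c'): new char, reset run to 1
  Position 6 ('a'): new char, reset run to 1
  Position 7 ('b'): new char, reset run to 1
  Position 8 ('c'): new char, reset run to 1
  Position 9 ('b'): new char, reset run to 1
  Position 10 ('c'): new char, reset run to 1
  Position 11 ('c'): continues run of 'c', length=2
Longest run: 'a' with length 2

2


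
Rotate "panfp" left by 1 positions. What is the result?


Input: "panfp", rotate left by 1
First 1 characters: "p"
Remaining characters: "anfp"
Concatenate remaining + first: "anfp" + "p" = "anfpp"

anfpp


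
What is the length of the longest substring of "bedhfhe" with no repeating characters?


Input: "bedhfhe"
Sliding window (track last position of each char):
  Position 0 ('b'): window [0,0] length 1 -- new best
  Position 1 ('e'): window [0,1] length 2 -- new best
  Position 2 ('d'): window [0,2] length 3 -- new best
  Position 3 ('h'): window [0,3] length 4 -- new best
  Position 4 ('f'): window [0,4] length 5 -- new best
  Position 5 ('h'): repeat (last at 3), move window start to 4
  Position 5 ('h'): window [4,5] length 2
  Position 6 ('e'): window [4,6] length 3
Longest substring with no repeats: "bedhf" with length 5

5


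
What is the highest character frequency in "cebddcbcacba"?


Input: cebddcbcacba
Character counts:
  'a': 2
  'b': 3
  'c': 4
  'd': 2
  'e': 1
Maximum frequency: 4

4


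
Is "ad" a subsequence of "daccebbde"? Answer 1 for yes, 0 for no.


Check if "ad" is a subsequence of "daccebbde"
Greedy scan:
  Position 0 ('d'): no match needed
  Position 1 ('a'): matches sub[0] = 'a'
  Position 2 ('c'): no match needed
  Position 3 ('c'): no match needed
  Position 4 ('e'): no match needed
  Position 5 ('b'): no match needed
  Position 6 ('b'): no match needed
  Position 7 ('d'): matches sub[1] = 'd'
  Position 8 ('e'): no match needed
All 2 characters matched => is a subsequence

1


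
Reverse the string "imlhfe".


Input: imlhfe
Reading characters right to left:
  Position 5: 'e'
  Position 4: 'f'
  Position 3: 'h'
  Position 2: 'l'
  Position 1: 'm'
  Position 0: 'i'
Reversed: efhlmi

efhlmi


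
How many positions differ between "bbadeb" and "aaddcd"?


Comparing "bbadeb" and "aaddcd" position by position:
  Position 0: 'b' vs 'a' => DIFFER
  Position 1: 'b' vs 'a' => DIFFER
  Position 2: 'a' vs 'd' => DIFFER
  Position 3: 'd' vs 'd' => same
  Position 4: 'e' vs 'c' => DIFFER
  Position 5: 'b' vs 'd' => DIFFER
Positions that differ: 5

5


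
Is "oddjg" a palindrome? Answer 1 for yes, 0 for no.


Input: oddjg
Reversed: gjddo
  Compare pos 0 ('o') with pos 4 ('g'): MISMATCH
  Compare pos 1 ('d') with pos 3 ('j'): MISMATCH
Result: not a palindrome

0


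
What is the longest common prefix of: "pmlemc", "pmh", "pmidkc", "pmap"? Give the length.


Words: pmlemc, pmh, pmidkc, pmap
  Position 0: all 'p' => match
  Position 1: all 'm' => match
  Position 2: ('l', 'h', 'i', 'a') => mismatch, stop
LCP = "pm" (length 2)

2


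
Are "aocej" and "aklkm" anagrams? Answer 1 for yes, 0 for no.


Strings: "aocej", "aklkm"
Sorted first:  acejo
Sorted second: akklm
Differ at position 1: 'c' vs 'k' => not anagrams

0


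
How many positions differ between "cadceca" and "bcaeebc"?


Comparing "cadceca" and "bcaeebc" position by position:
  Position 0: 'c' vs 'b' => DIFFER
  Position 1: 'a' vs 'c' => DIFFER
  Position 2: 'd' vs 'a' => DIFFER
  Position 3: 'c' vs 'e' => DIFFER
  Position 4: 'e' vs 'e' => same
  Position 5: 'c' vs 'b' => DIFFER
  Position 6: 'a' vs 'c' => DIFFER
Positions that differ: 6

6


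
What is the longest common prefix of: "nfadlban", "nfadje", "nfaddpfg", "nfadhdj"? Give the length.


Words: nfadlban, nfadje, nfaddpfg, nfadhdj
  Position 0: all 'n' => match
  Position 1: all 'f' => match
  Position 2: all 'a' => match
  Position 3: all 'd' => match
  Position 4: ('l', 'j', 'd', 'h') => mismatch, stop
LCP = "nfad" (length 4)

4


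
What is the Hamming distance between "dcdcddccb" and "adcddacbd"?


Comparing "dcdcddccb" and "adcddacbd" position by position:
  Position 0: 'd' vs 'a' => differ
  Position 1: 'c' vs 'd' => differ
  Position 2: 'd' vs 'c' => differ
  Position 3: 'c' vs 'd' => differ
  Position 4: 'd' vs 'd' => same
  Position 5: 'd' vs 'a' => differ
  Position 6: 'c' vs 'c' => same
  Position 7: 'c' vs 'b' => differ
  Position 8: 'b' vs 'd' => differ
Total differences (Hamming distance): 7

7


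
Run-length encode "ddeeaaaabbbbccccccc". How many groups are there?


Input: ddeeaaaabbbbccccccc
Scanning for consecutive runs:
  Group 1: 'd' x 2 (positions 0-1)
  Group 2: 'e' x 2 (positions 2-3)
  Group 3: 'a' x 4 (positions 4-7)
  Group 4: 'b' x 4 (positions 8-11)
  Group 5: 'c' x 7 (positions 12-18)
Total groups: 5

5


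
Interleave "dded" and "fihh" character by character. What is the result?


Interleaving "dded" and "fihh":
  Position 0: 'd' from first, 'f' from second => "df"
  Position 1: 'd' from first, 'i' from second => "di"
  Position 2: 'e' from first, 'h' from second => "eh"
  Position 3: 'd' from first, 'h' from second => "dh"
Result: dfdiehdh

dfdiehdh


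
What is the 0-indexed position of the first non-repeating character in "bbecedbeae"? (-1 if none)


Input: bbecedbeae
Character frequencies:
  'a': 1
  'b': 3
  'c': 1
  'd': 1
  'e': 4
Scanning left to right for freq == 1:
  Position 0 ('b'): freq=3, skip
  Position 1 ('b'): freq=3, skip
  Position 2 ('e'): freq=4, skip
  Position 3 ('c'): unique! => answer = 3

3


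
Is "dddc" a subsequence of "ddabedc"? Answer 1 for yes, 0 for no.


Check if "dddc" is a subsequence of "ddabedc"
Greedy scan:
  Position 0 ('d'): matches sub[0] = 'd'
  Position 1 ('d'): matches sub[1] = 'd'
  Position 2 ('a'): no match needed
  Position 3 ('b'): no match needed
  Position 4 ('e'): no match needed
  Position 5 ('d'): matches sub[2] = 'd'
  Position 6 ('c'): matches sub[3] = 'c'
All 4 characters matched => is a subsequence

1


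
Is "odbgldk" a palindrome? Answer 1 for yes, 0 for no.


Input: odbgldk
Reversed: kdlgbdo
  Compare pos 0 ('o') with pos 6 ('k'): MISMATCH
  Compare pos 1 ('d') with pos 5 ('d'): match
  Compare pos 2 ('b') with pos 4 ('l'): MISMATCH
Result: not a palindrome

0


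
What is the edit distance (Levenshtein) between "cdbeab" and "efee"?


Computing edit distance: "cdbeab" -> "efee"
DP table:
           e    f    e    e
      0    1    2    3    4
  c   1    1    2    3    4
  d   2    2    2    3    4
  b   3    3    3    3    4
  e   4    3    4    3    3
  a   5    4    4    4    4
  b   6    5    5    5    5
Edit distance = dp[6][4] = 5

5


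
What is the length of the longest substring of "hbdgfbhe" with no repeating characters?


Input: "hbdgfbhe"
Sliding window (track last position of each char):
  Position 0 ('h'): window [0,0] length 1 -- new best
  Position 1 ('b'): window [0,1] length 2 -- new best
  Position 2 ('d'): window [0,2] length 3 -- new best
  Position 3 ('g'): window [0,3] length 4 -- new best
  Position 4 ('f'): window [0,4] length 5 -- new best
  Position 5 ('b'): repeat (last at 1), move window start to 2
  Position 5 ('b'): window [2,5] length 4
  Position 6 ('h'): window [2,6] length 5
  Position 7 ('e'): window [2,7] length 6 -- new best
Longest substring with no repeats: "dgfbhe" with length 6

6


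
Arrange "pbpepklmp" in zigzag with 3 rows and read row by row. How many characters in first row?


Zigzag "pbpepklmp" into 3 rows:
Placing characters:
  'p' => row 0
  'b' => row 1
  'p' => row 2
  'e' => row 1
  'p' => row 0
  'k' => row 1
  'l' => row 2
  'm' => row 1
  'p' => row 0
Rows:
  Row 0: "ppp"
  Row 1: "bekm"
  Row 2: "pl"
First row length: 3

3


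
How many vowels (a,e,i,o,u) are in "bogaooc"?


Input: bogaooc
Checking each character:
  'b' at position 0: consonant
  'o' at position 1: vowel (running total: 1)
  'g' at position 2: consonant
  'a' at position 3: vowel (running total: 2)
  'o' at position 4: vowel (running total: 3)
  'o' at position 5: vowel (running total: 4)
  'c' at position 6: consonant
Total vowels: 4

4


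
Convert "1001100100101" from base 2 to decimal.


Input: "1001100100101" in base 2
Positional expansion:
  Digit '1' (value 1) x 2^12 = 4096
  Digit '0' (value 0) x 2^11 = 0
  Digit '0' (value 0) x 2^10 = 0
  Digit '1' (value 1) x 2^9 = 512
  Digit '1' (value 1) x 2^8 = 256
  Digit '0' (value 0) x 2^7 = 0
  Digit '0' (value 0) x 2^6 = 0
  Digit '1' (value 1) x 2^5 = 32
  Digit '0' (value 0) x 2^4 = 0
  Digit '0' (value 0) x 2^3 = 0
  Digit '1' (value 1) x 2^2 = 4
  Digit '0' (value 0) x 2^1 = 0
  Digit '1' (value 1) x 2^0 = 1
Sum = 4901

4901


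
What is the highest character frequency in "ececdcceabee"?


Input: ececdcceabee
Character counts:
  'a': 1
  'b': 1
  'c': 4
  'd': 1
  'e': 5
Maximum frequency: 5

5


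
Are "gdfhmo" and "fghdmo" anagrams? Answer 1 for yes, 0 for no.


Strings: "gdfhmo", "fghdmo"
Sorted first:  dfghmo
Sorted second: dfghmo
Sorted forms match => anagrams

1


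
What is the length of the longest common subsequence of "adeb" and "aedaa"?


LCS of "adeb" and "aedaa"
DP table:
           a    e    d    a    a
      0    0    0    0    0    0
  a   0    1    1    1    1    1
  d   0    1    1    2    2    2
  e   0    1    2    2    2    2
  b   0    1    2    2    2    2
LCS length = dp[4][5] = 2

2


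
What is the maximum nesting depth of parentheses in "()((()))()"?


Input: "()((()))()"
Tracking depth:
  Position 0 '(': depth becomes 1
  Position 1 ')': depth becomes 0
  Position 2 '(': depth becomes 1
  Position 3 '(': depth becomes 2
  Position 4 '(': depth becomes 3
  Position 5 ')': depth becomes 2
  Position 6 ')': depth becomes 1
  Position 7 ')': depth becomes 0
  Position 8 '(': depth becomes 1
  Position 9 ')': depth becomes 0
Maximum depth reached: 3

3


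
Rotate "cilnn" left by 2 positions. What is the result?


Input: "cilnn", rotate left by 2
First 2 characters: "ci"
Remaining characters: "lnn"
Concatenate remaining + first: "lnn" + "ci" = "lnnci"

lnnci


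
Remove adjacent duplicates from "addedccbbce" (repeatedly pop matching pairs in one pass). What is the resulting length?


Input: addedccbbce
Stack-based adjacent duplicate removal:
  Read 'a': push. Stack: a
  Read 'd': push. Stack: ad
  Read 'd': matches stack top 'd' => pop. Stack: a
  Read 'e': push. Stack: ae
  Read 'd': push. Stack: aed
  Read 'c': push. Stack: aedc
  Read 'c': matches stack top 'c' => pop. Stack: aed
  Read 'b': push. Stack: aedb
  Read 'b': matches stack top 'b' => pop. Stack: aed
  Read 'c': push. Stack: aedc
  Read 'e': push. Stack: aedce
Final stack: "aedce" (length 5)

5


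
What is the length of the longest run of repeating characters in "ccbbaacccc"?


Input: "ccbbaacccc"
Scanning for longest run:
  Position 1 ('c'): continues run of 'c', length=2
  Position 2 ('b'): new char, reset run to 1
  Position 3 ('b'): continues run of 'b', length=2
  Position 4 ('a'): new char, reset run to 1
  Position 5 ('a'): continues run of 'a', length=2
  Position 6 ('c'): new char, reset run to 1
  Position 7 ('c'): continues run of 'c', length=2
  Position 8 ('c'): continues run of 'c', length=3
  Position 9 ('c'): continues run of 'c', length=4
Longest run: 'c' with length 4

4


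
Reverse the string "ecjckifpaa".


Input: ecjckifpaa
Reading characters right to left:
  Position 9: 'a'
  Position 8: 'a'
  Position 7: 'p'
  Position 6: 'f'
  Position 5: 'i'
  Position 4: 'k'
  Position 3: 'c'
  Position 2: 'j'
  Position 1: 'c'
  Position 0: 'e'
Reversed: aapfikcjce

aapfikcjce


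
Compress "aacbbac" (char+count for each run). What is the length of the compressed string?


Input: aacbbac
Runs:
  'a' x 2 => "a2"
  'c' x 1 => "c1"
  'b' x 2 => "b2"
  'a' x 1 => "a1"
  'c' x 1 => "c1"
Compressed: "a2c1b2a1c1"
Compressed length: 10

10


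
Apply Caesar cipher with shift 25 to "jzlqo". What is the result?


Caesar cipher: shift "jzlqo" by 25
  'j' (pos 9) + 25 = pos 8 = 'i'
  'z' (pos 25) + 25 = pos 24 = 'y'
  'l' (pos 11) + 25 = pos 10 = 'k'
  'q' (pos 16) + 25 = pos 15 = 'p'
  'o' (pos 14) + 25 = pos 13 = 'n'
Result: iykpn

iykpn


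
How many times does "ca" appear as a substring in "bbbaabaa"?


Searching for "ca" in "bbbaabaa"
Scanning each position:
  Position 0: "bb" => no
  Position 1: "bb" => no
  Position 2: "ba" => no
  Position 3: "aa" => no
  Position 4: "ab" => no
  Position 5: "ba" => no
  Position 6: "aa" => no
Total occurrences: 0

0


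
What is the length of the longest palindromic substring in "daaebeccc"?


Input: "daaebeccc"
Checking substrings for palindromes:
  [3:6] "ebe" (len 3) => palindrome
  [6:9] "ccc" (len 3) => palindrome
  [1:3] "aa" (len 2) => palindrome
  [6:8] "cc" (len 2) => palindrome
  [7:9] "cc" (len 2) => palindrome
Longest palindromic substring: "ebe" with length 3

3


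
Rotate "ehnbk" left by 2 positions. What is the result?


Input: "ehnbk", rotate left by 2
First 2 characters: "eh"
Remaining characters: "nbk"
Concatenate remaining + first: "nbk" + "eh" = "nbkeh"

nbkeh


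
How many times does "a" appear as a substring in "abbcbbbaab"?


Searching for "a" in "abbcbbbaab"
Scanning each position:
  Position 0: "a" => MATCH
  Position 1: "b" => no
  Position 2: "b" => no
  Position 3: "c" => no
  Position 4: "b" => no
  Position 5: "b" => no
  Position 6: "b" => no
  Position 7: "a" => MATCH
  Position 8: "a" => MATCH
  Position 9: "b" => no
Total occurrences: 3

3


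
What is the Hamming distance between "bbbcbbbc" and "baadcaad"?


Comparing "bbbcbbbc" and "baadcaad" position by position:
  Position 0: 'b' vs 'b' => same
  Position 1: 'b' vs 'a' => differ
  Position 2: 'b' vs 'a' => differ
  Position 3: 'c' vs 'd' => differ
  Position 4: 'b' vs 'c' => differ
  Position 5: 'b' vs 'a' => differ
  Position 6: 'b' vs 'a' => differ
  Position 7: 'c' vs 'd' => differ
Total differences (Hamming distance): 7

7


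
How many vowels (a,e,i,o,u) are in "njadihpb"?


Input: njadihpb
Checking each character:
  'n' at position 0: consonant
  'j' at position 1: consonant
  'a' at position 2: vowel (running total: 1)
  'd' at position 3: consonant
  'i' at position 4: vowel (running total: 2)
  'h' at position 5: consonant
  'p' at position 6: consonant
  'b' at position 7: consonant
Total vowels: 2

2


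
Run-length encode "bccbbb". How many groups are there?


Input: bccbbb
Scanning for consecutive runs:
  Group 1: 'b' x 1 (positions 0-0)
  Group 2: 'c' x 2 (positions 1-2)
  Group 3: 'b' x 3 (positions 3-5)
Total groups: 3

3


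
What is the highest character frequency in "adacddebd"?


Input: adacddebd
Character counts:
  'a': 2
  'b': 1
  'c': 1
  'd': 4
  'e': 1
Maximum frequency: 4

4


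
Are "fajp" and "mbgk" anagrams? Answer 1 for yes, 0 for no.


Strings: "fajp", "mbgk"
Sorted first:  afjp
Sorted second: bgkm
Differ at position 0: 'a' vs 'b' => not anagrams

0


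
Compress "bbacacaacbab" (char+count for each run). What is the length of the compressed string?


Input: bbacacaacbab
Runs:
  'b' x 2 => "b2"
  'a' x 1 => "a1"
  'c' x 1 => "c1"
  'a' x 1 => "a1"
  'c' x 1 => "c1"
  'a' x 2 => "a2"
  'c' x 1 => "c1"
  'b' x 1 => "b1"
  'a' x 1 => "a1"
  'b' x 1 => "b1"
Compressed: "b2a1c1a1c1a2c1b1a1b1"
Compressed length: 20

20


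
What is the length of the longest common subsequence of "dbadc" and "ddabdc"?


LCS of "dbadc" and "ddabdc"
DP table:
           d    d    a    b    d    c
      0    0    0    0    0    0    0
  d   0    1    1    1    1    1    1
  b   0    1    1    1    2    2    2
  a   0    1    1    2    2    2    2
  d   0    1    2    2    2    3    3
  c   0    1    2    2    2    3    4
LCS length = dp[5][6] = 4

4


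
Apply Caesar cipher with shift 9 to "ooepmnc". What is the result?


Caesar cipher: shift "ooepmnc" by 9
  'o' (pos 14) + 9 = pos 23 = 'x'
  'o' (pos 14) + 9 = pos 23 = 'x'
  'e' (pos 4) + 9 = pos 13 = 'n'
  'p' (pos 15) + 9 = pos 24 = 'y'
  'm' (pos 12) + 9 = pos 21 = 'v'
  'n' (pos 13) + 9 = pos 22 = 'w'
  'c' (pos 2) + 9 = pos 11 = 'l'
Result: xxnyvwl

xxnyvwl


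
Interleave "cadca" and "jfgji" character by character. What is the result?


Interleaving "cadca" and "jfgji":
  Position 0: 'c' from first, 'j' from second => "cj"
  Position 1: 'a' from first, 'f' from second => "af"
  Position 2: 'd' from first, 'g' from second => "dg"
  Position 3: 'c' from first, 'j' from second => "cj"
  Position 4: 'a' from first, 'i' from second => "ai"
Result: cjafdgcjai

cjafdgcjai


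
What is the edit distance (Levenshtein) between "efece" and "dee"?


Computing edit distance: "efece" -> "dee"
DP table:
           d    e    e
      0    1    2    3
  e   1    1    1    2
  f   2    2    2    2
  e   3    3    2    2
  c   4    4    3    3
  e   5    5    4    3
Edit distance = dp[5][3] = 3

3


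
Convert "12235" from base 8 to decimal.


Input: "12235" in base 8
Positional expansion:
  Digit '1' (value 1) x 8^4 = 4096
  Digit '2' (value 2) x 8^3 = 1024
  Digit '2' (value 2) x 8^2 = 128
  Digit '3' (value 3) x 8^1 = 24
  Digit '5' (value 5) x 8^0 = 5
Sum = 5277

5277


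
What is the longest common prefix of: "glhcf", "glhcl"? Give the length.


Words: glhcf, glhcl
  Position 0: all 'g' => match
  Position 1: all 'l' => match
  Position 2: all 'h' => match
  Position 3: all 'c' => match
  Position 4: ('f', 'l') => mismatch, stop
LCP = "glhc" (length 4)

4


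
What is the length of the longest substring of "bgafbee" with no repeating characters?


Input: "bgafbee"
Sliding window (track last position of each char):
  Position 0 ('b'): window [0,0] length 1 -- new best
  Position 1 ('g'): window [0,1] length 2 -- new best
  Position 2 ('a'): window [0,2] length 3 -- new best
  Position 3 ('f'): window [0,3] length 4 -- new best
  Position 4 ('b'): repeat (last at 0), move window start to 1
  Position 4 ('b'): window [1,4] length 4
  Position 5 ('e'): window [1,5] length 5 -- new best
  Position 6 ('e'): repeat (last at 5), move window start to 6
  Position 6 ('e'): window [6,6] length 1
Longest substring with no repeats: "gafbe" with length 5

5


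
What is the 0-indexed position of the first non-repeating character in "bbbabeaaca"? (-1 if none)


Input: bbbabeaaca
Character frequencies:
  'a': 4
  'b': 4
  'c': 1
  'e': 1
Scanning left to right for freq == 1:
  Position 0 ('b'): freq=4, skip
  Position 1 ('b'): freq=4, skip
  Position 2 ('b'): freq=4, skip
  Position 3 ('a'): freq=4, skip
  Position 4 ('b'): freq=4, skip
  Position 5 ('e'): unique! => answer = 5

5


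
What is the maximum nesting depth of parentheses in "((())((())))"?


Input: "((())((())))"
Tracking depth:
  Position 0 '(': depth becomes 1
  Position 1 '(': depth becomes 2
  Position 2 '(': depth becomes 3
  Position 3 ')': depth becomes 2
  Position 4 ')': depth becomes 1
  Position 5 '(': depth becomes 2
  Position 6 '(': depth becomes 3
  Position 7 '(': depth becomes 4
  Position 8 ')': depth becomes 3
  Position 9 ')': depth becomes 2
  Position 10 ')': depth becomes 1
  Position 11 ')': depth becomes 0
Maximum depth reached: 4

4


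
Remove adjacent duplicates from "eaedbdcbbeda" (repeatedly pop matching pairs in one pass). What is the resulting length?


Input: eaedbdcbbeda
Stack-based adjacent duplicate removal:
  Read 'e': push. Stack: e
  Read 'a': push. Stack: ea
  Read 'e': push. Stack: eae
  Read 'd': push. Stack: eaed
  Read 'b': push. Stack: eaedb
  Read 'd': push. Stack: eaedbd
  Read 'c': push. Stack: eaedbdc
  Read 'b': push. Stack: eaedbdcb
  Read 'b': matches stack top 'b' => pop. Stack: eaedbdc
  Read 'e': push. Stack: eaedbdce
  Read 'd': push. Stack: eaedbdced
  Read 'a': push. Stack: eaedbdceda
Final stack: "eaedbdceda" (length 10)

10


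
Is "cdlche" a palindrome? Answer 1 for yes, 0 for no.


Input: cdlche
Reversed: ehcldc
  Compare pos 0 ('c') with pos 5 ('e'): MISMATCH
  Compare pos 1 ('d') with pos 4 ('h'): MISMATCH
  Compare pos 2 ('l') with pos 3 ('c'): MISMATCH
Result: not a palindrome

0


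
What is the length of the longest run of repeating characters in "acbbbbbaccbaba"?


Input: "acbbbbbaccbaba"
Scanning for longest run:
  Position 1 ('c'): new char, reset run to 1
  Position 2 ('b'): new char, reset run to 1
  Position 3 ('b'): continues run of 'b', length=2
  Position 4 ('b'): continues run of 'b', length=3
  Position 5 ('b'): continues run of 'b', length=4
  Position 6 ('b'): continues run of 'b', length=5
  Position 7 ('a'): new char, reset run to 1
  Position 8 ('c'): new char, reset run to 1
  Position 9 ('c'): continues run of 'c', length=2
  Position 10 ('b'): new char, reset run to 1
  Position 11 ('a'): new char, reset run to 1
  Position 12 ('b'): new char, reset run to 1
  Position 13 ('a'): new char, reset run to 1
Longest run: 'b' with length 5

5


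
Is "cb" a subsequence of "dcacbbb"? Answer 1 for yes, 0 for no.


Check if "cb" is a subsequence of "dcacbbb"
Greedy scan:
  Position 0 ('d'): no match needed
  Position 1 ('c'): matches sub[0] = 'c'
  Position 2 ('a'): no match needed
  Position 3 ('c'): no match needed
  Position 4 ('b'): matches sub[1] = 'b'
  Position 5 ('b'): no match needed
  Position 6 ('b'): no match needed
All 2 characters matched => is a subsequence

1


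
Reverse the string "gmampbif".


Input: gmampbif
Reading characters right to left:
  Position 7: 'f'
  Position 6: 'i'
  Position 5: 'b'
  Position 4: 'p'
  Position 3: 'm'
  Position 2: 'a'
  Position 1: 'm'
  Position 0: 'g'
Reversed: fibpmamg

fibpmamg


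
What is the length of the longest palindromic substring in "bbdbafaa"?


Input: "bbdbafaa"
Checking substrings for palindromes:
  [1:4] "bdb" (len 3) => palindrome
  [4:7] "afa" (len 3) => palindrome
  [0:2] "bb" (len 2) => palindrome
  [6:8] "aa" (len 2) => palindrome
Longest palindromic substring: "bdb" with length 3

3


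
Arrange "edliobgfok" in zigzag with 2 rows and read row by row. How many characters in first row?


Zigzag "edliobgfok" into 2 rows:
Placing characters:
  'e' => row 0
  'd' => row 1
  'l' => row 0
  'i' => row 1
  'o' => row 0
  'b' => row 1
  'g' => row 0
  'f' => row 1
  'o' => row 0
  'k' => row 1
Rows:
  Row 0: "elogo"
  Row 1: "dibfk"
First row length: 5

5


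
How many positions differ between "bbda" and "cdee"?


Comparing "bbda" and "cdee" position by position:
  Position 0: 'b' vs 'c' => DIFFER
  Position 1: 'b' vs 'd' => DIFFER
  Position 2: 'd' vs 'e' => DIFFER
  Position 3: 'a' vs 'e' => DIFFER
Positions that differ: 4

4


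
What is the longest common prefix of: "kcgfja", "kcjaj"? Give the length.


Words: kcgfja, kcjaj
  Position 0: all 'k' => match
  Position 1: all 'c' => match
  Position 2: ('g', 'j') => mismatch, stop
LCP = "kc" (length 2)

2


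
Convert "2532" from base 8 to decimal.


Input: "2532" in base 8
Positional expansion:
  Digit '2' (value 2) x 8^3 = 1024
  Digit '5' (value 5) x 8^2 = 320
  Digit '3' (value 3) x 8^1 = 24
  Digit '2' (value 2) x 8^0 = 2
Sum = 1370

1370


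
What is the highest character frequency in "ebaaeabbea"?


Input: ebaaeabbea
Character counts:
  'a': 4
  'b': 3
  'e': 3
Maximum frequency: 4

4


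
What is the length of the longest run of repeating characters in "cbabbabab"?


Input: "cbabbabab"
Scanning for longest run:
  Position 1 ('b'): new char, reset run to 1
  Position 2 ('a'): new char, reset run to 1
  Position 3 ('b'): new char, reset run to 1
  Position 4 ('b'): continues run of 'b', length=2
  Position 5 ('a'): new char, reset run to 1
  Position 6 ('b'): new char, reset run to 1
  Position 7 ('a'): new char, reset run to 1
  Position 8 ('b'): new char, reset run to 1
Longest run: 'b' with length 2

2


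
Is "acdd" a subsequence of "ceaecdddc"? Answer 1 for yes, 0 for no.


Check if "acdd" is a subsequence of "ceaecdddc"
Greedy scan:
  Position 0 ('c'): no match needed
  Position 1 ('e'): no match needed
  Position 2 ('a'): matches sub[0] = 'a'
  Position 3 ('e'): no match needed
  Position 4 ('c'): matches sub[1] = 'c'
  Position 5 ('d'): matches sub[2] = 'd'
  Position 6 ('d'): matches sub[3] = 'd'
  Position 7 ('d'): no match needed
  Position 8 ('c'): no match needed
All 4 characters matched => is a subsequence

1


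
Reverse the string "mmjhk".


Input: mmjhk
Reading characters right to left:
  Position 4: 'k'
  Position 3: 'h'
  Position 2: 'j'
  Position 1: 'm'
  Position 0: 'm'
Reversed: khjmm

khjmm


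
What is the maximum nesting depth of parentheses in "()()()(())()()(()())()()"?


Input: "()()()(())()()(()())()()"
Tracking depth:
  Position 0 '(': depth becomes 1
  Position 1 ')': depth becomes 0
  Position 2 '(': depth becomes 1
  Position 3 ')': depth becomes 0
  Position 4 '(': depth becomes 1
  Position 5 ')': depth becomes 0
  Position 6 '(': depth becomes 1
  Position 7 '(': depth becomes 2
  Position 8 ')': depth becomes 1
  Position 9 ')': depth becomes 0
  Position 10 '(': depth becomes 1
  Position 11 ')': depth becomes 0
  Position 12 '(': depth becomes 1
  Position 13 ')': depth becomes 0
  Position 14 '(': depth becomes 1
  Position 15 '(': depth becomes 2
  Position 16 ')': depth becomes 1
  Position 17 '(': depth becomes 2
  Position 18 ')': depth becomes 1
  Position 19 ')': depth becomes 0
  Position 20 '(': depth becomes 1
  Position 21 ')': depth becomes 0
  Position 22 '(': depth becomes 1
  Position 23 ')': depth becomes 0
Maximum depth reached: 2

2


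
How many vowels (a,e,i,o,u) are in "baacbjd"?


Input: baacbjd
Checking each character:
  'b' at position 0: consonant
  'a' at position 1: vowel (running total: 1)
  'a' at position 2: vowel (running total: 2)
  'c' at position 3: consonant
  'b' at position 4: consonant
  'j' at position 5: consonant
  'd' at position 6: consonant
Total vowels: 2

2


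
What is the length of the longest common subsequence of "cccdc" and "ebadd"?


LCS of "cccdc" and "ebadd"
DP table:
           e    b    a    d    d
      0    0    0    0    0    0
  c   0    0    0    0    0    0
  c   0    0    0    0    0    0
  c   0    0    0    0    0    0
  d   0    0    0    0    1    1
  c   0    0    0    0    1    1
LCS length = dp[5][5] = 1

1


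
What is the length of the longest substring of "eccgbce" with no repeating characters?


Input: "eccgbce"
Sliding window (track last position of each char):
  Position 0 ('e'): window [0,0] length 1 -- new best
  Position 1 ('c'): window [0,1] length 2 -- new best
  Position 2 ('c'): repeat (last at 1), move window start to 2
  Position 2 ('c'): window [2,2] length 1
  Position 3 ('g'): window [2,3] length 2
  Position 4 ('b'): window [2,4] length 3 -- new best
  Position 5 ('c'): repeat (last at 2), move window start to 3
  Position 5 ('c'): window [3,5] length 3
  Position 6 ('e'): window [3,6] length 4 -- new best
Longest substring with no repeats: "gbce" with length 4

4


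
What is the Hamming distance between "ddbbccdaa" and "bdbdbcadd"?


Comparing "ddbbccdaa" and "bdbdbcadd" position by position:
  Position 0: 'd' vs 'b' => differ
  Position 1: 'd' vs 'd' => same
  Position 2: 'b' vs 'b' => same
  Position 3: 'b' vs 'd' => differ
  Position 4: 'c' vs 'b' => differ
  Position 5: 'c' vs 'c' => same
  Position 6: 'd' vs 'a' => differ
  Position 7: 'a' vs 'd' => differ
  Position 8: 'a' vs 'd' => differ
Total differences (Hamming distance): 6

6


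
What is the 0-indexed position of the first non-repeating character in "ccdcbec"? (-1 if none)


Input: ccdcbec
Character frequencies:
  'b': 1
  'c': 4
  'd': 1
  'e': 1
Scanning left to right for freq == 1:
  Position 0 ('c'): freq=4, skip
  Position 1 ('c'): freq=4, skip
  Position 2 ('d'): unique! => answer = 2

2


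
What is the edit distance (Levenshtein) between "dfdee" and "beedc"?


Computing edit distance: "dfdee" -> "beedc"
DP table:
           b    e    e    d    c
      0    1    2    3    4    5
  d   1    1    2    3    3    4
  f   2    2    2    3    4    4
  d   3    3    3    3    3    4
  e   4    4    3    3    4    4
  e   5    5    4    3    4    5
Edit distance = dp[5][5] = 5

5


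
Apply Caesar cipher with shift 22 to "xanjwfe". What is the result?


Caesar cipher: shift "xanjwfe" by 22
  'x' (pos 23) + 22 = pos 19 = 't'
  'a' (pos 0) + 22 = pos 22 = 'w'
  'n' (pos 13) + 22 = pos 9 = 'j'
  'j' (pos 9) + 22 = pos 5 = 'f'
  'w' (pos 22) + 22 = pos 18 = 's'
  'f' (pos 5) + 22 = pos 1 = 'b'
  'e' (pos 4) + 22 = pos 0 = 'a'
Result: twjfsba

twjfsba


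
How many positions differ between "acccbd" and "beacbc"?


Comparing "acccbd" and "beacbc" position by position:
  Position 0: 'a' vs 'b' => DIFFER
  Position 1: 'c' vs 'e' => DIFFER
  Position 2: 'c' vs 'a' => DIFFER
  Position 3: 'c' vs 'c' => same
  Position 4: 'b' vs 'b' => same
  Position 5: 'd' vs 'c' => DIFFER
Positions that differ: 4

4


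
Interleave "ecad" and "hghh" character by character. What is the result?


Interleaving "ecad" and "hghh":
  Position 0: 'e' from first, 'h' from second => "eh"
  Position 1: 'c' from first, 'g' from second => "cg"
  Position 2: 'a' from first, 'h' from second => "ah"
  Position 3: 'd' from first, 'h' from second => "dh"
Result: ehcgahdh

ehcgahdh


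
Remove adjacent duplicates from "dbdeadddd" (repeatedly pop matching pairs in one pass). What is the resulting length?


Input: dbdeadddd
Stack-based adjacent duplicate removal:
  Read 'd': push. Stack: d
  Read 'b': push. Stack: db
  Read 'd': push. Stack: dbd
  Read 'e': push. Stack: dbde
  Read 'a': push. Stack: dbdea
  Read 'd': push. Stack: dbdead
  Read 'd': matches stack top 'd' => pop. Stack: dbdea
  Read 'd': push. Stack: dbdead
  Read 'd': matches stack top 'd' => pop. Stack: dbdea
Final stack: "dbdea" (length 5)

5


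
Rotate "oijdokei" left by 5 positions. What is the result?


Input: "oijdokei", rotate left by 5
First 5 characters: "oijdo"
Remaining characters: "kei"
Concatenate remaining + first: "kei" + "oijdo" = "keioijdo"

keioijdo


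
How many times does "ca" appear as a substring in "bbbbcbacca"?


Searching for "ca" in "bbbbcbacca"
Scanning each position:
  Position 0: "bb" => no
  Position 1: "bb" => no
  Position 2: "bb" => no
  Position 3: "bc" => no
  Position 4: "cb" => no
  Position 5: "ba" => no
  Position 6: "ac" => no
  Position 7: "cc" => no
  Position 8: "ca" => MATCH
Total occurrences: 1

1


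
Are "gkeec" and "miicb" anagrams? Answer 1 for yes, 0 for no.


Strings: "gkeec", "miicb"
Sorted first:  ceegk
Sorted second: bciim
Differ at position 0: 'c' vs 'b' => not anagrams

0


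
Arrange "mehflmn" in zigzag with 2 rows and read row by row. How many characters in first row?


Zigzag "mehflmn" into 2 rows:
Placing characters:
  'm' => row 0
  'e' => row 1
  'h' => row 0
  'f' => row 1
  'l' => row 0
  'm' => row 1
  'n' => row 0
Rows:
  Row 0: "mhln"
  Row 1: "efm"
First row length: 4

4


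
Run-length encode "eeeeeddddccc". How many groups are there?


Input: eeeeeddddccc
Scanning for consecutive runs:
  Group 1: 'e' x 5 (positions 0-4)
  Group 2: 'd' x 4 (positions 5-8)
  Group 3: 'c' x 3 (positions 9-11)
Total groups: 3

3


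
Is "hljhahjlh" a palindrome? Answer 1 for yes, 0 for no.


Input: hljhahjlh
Reversed: hljhahjlh
  Compare pos 0 ('h') with pos 8 ('h'): match
  Compare pos 1 ('l') with pos 7 ('l'): match
  Compare pos 2 ('j') with pos 6 ('j'): match
  Compare pos 3 ('h') with pos 5 ('h'): match
Result: palindrome

1


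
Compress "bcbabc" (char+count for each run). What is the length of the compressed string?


Input: bcbabc
Runs:
  'b' x 1 => "b1"
  'c' x 1 => "c1"
  'b' x 1 => "b1"
  'a' x 1 => "a1"
  'b' x 1 => "b1"
  'c' x 1 => "c1"
Compressed: "b1c1b1a1b1c1"
Compressed length: 12

12


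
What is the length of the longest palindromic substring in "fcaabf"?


Input: "fcaabf"
Checking substrings for palindromes:
  [2:4] "aa" (len 2) => palindrome
Longest palindromic substring: "aa" with length 2

2


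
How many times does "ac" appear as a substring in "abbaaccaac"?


Searching for "ac" in "abbaaccaac"
Scanning each position:
  Position 0: "ab" => no
  Position 1: "bb" => no
  Position 2: "ba" => no
  Position 3: "aa" => no
  Position 4: "ac" => MATCH
  Position 5: "cc" => no
  Position 6: "ca" => no
  Position 7: "aa" => no
  Position 8: "ac" => MATCH
Total occurrences: 2

2


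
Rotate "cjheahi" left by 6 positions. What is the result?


Input: "cjheahi", rotate left by 6
First 6 characters: "cjheah"
Remaining characters: "i"
Concatenate remaining + first: "i" + "cjheah" = "icjheah"

icjheah


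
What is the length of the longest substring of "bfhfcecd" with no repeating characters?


Input: "bfhfcecd"
Sliding window (track last position of each char):
  Position 0 ('b'): window [0,0] length 1 -- new best
  Position 1 ('f'): window [0,1] length 2 -- new best
  Position 2 ('h'): window [0,2] length 3 -- new best
  Position 3 ('f'): repeat (last at 1), move window start to 2
  Position 3 ('f'): window [2,3] length 2
  Position 4 ('c'): window [2,4] length 3
  Position 5 ('e'): window [2,5] length 4 -- new best
  Position 6 ('c'): repeat (last at 4), move window start to 5
  Position 6 ('c'): window [5,6] length 2
  Position 7 ('d'): window [5,7] length 3
Longest substring with no repeats: "hfce" with length 4

4


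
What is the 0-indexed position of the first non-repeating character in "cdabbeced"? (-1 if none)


Input: cdabbeced
Character frequencies:
  'a': 1
  'b': 2
  'c': 2
  'd': 2
  'e': 2
Scanning left to right for freq == 1:
  Position 0 ('c'): freq=2, skip
  Position 1 ('d'): freq=2, skip
  Position 2 ('a'): unique! => answer = 2

2


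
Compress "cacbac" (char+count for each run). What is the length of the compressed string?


Input: cacbac
Runs:
  'c' x 1 => "c1"
  'a' x 1 => "a1"
  'c' x 1 => "c1"
  'b' x 1 => "b1"
  'a' x 1 => "a1"
  'c' x 1 => "c1"
Compressed: "c1a1c1b1a1c1"
Compressed length: 12

12
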